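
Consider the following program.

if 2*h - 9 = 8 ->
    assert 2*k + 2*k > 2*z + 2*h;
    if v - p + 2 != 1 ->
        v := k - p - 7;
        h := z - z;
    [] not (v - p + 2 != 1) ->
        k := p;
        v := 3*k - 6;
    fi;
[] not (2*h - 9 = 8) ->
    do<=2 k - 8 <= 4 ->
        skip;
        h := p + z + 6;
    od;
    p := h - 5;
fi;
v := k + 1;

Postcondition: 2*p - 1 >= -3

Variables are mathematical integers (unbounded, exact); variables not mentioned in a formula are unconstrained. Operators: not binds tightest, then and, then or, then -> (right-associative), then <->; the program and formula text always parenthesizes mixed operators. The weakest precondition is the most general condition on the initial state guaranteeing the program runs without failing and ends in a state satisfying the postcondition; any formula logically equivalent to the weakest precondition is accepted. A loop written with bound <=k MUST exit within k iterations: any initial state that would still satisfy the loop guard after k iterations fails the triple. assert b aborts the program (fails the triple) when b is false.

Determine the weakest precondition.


Working backward. After the program, the postcondition 2*p - 1 >= -3 must hold; in canonical form it is 2*p >= -2.
Before v := k + 1: 2*p >= -2
Then branch requires 4*k > 2*h + 2*z and (v != p - 1 -> 2*p >= -2) and ((not (v != p - 1)) -> 2*p >= -2); else branch requires (k <= 12 -> ((k <= 12 -> ((not (k <= 12)) and 2*p + 2*z >= -4)) and ((not (k <= 12)) -> 2*p + 2*z >= -4))) and ((not (k <= 12)) -> 2*h >= 8).
Before the if: (2*h = 17 -> (4*k > 2*h + 2*z and (v != p - 1 -> 2*p >= -2) and ((not (v != p - 1)) -> 2*p >= -2))) and ((not (2*h = 17)) -> ((k <= 12 -> ((k <= 12 -> ((not (k <= 12)) and 2*p + 2*z >= -4)) and ((not (k <= 12)) -> 2*p + 2*z >= -4))) and ((not (k <= 12)) -> 2*h >= 8)))
Answer: WP = (2*h = 17 -> (4*k > 2*h + 2*z and (v != p - 1 -> 2*p >= -2) and ((not (v != p - 1)) -> 2*p >= -2))) and ((not (2*h = 17)) -> ((k <= 12 -> ((k <= 12 -> ((not (k <= 12)) and 2*p + 2*z >= -4)) and ((not (k <= 12)) -> 2*p + 2*z >= -4))) and ((not (k <= 12)) -> 2*h >= 8)))


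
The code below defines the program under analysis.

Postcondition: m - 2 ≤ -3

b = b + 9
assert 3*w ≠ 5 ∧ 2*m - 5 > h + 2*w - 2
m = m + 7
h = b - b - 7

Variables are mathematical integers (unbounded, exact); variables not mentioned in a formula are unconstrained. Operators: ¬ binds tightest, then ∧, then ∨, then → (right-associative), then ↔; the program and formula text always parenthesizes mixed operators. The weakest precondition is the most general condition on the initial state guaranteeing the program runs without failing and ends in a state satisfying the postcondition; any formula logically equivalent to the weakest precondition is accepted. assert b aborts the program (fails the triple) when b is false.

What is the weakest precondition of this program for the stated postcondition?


Working backward. After the program, the postcondition m - 2 ≤ -3 must hold; in canonical form it is m ≤ -1.
Before h := b - b - 7: m ≤ -1
Before m := m + 7: m ≤ -8
Before assert 3*w ≠ 5 ∧ 2*m - 5 > h + 2*w - 2: 3*w ≠ 5 ∧ 2*m > h + 2*w + 3 ∧ m ≤ -8
Before b := b + 9: 3*w ≠ 5 ∧ 2*m > h + 2*w + 3 ∧ m ≤ -8
Answer: WP = 3*w ≠ 5 ∧ 2*m > h + 2*w + 3 ∧ m ≤ -8


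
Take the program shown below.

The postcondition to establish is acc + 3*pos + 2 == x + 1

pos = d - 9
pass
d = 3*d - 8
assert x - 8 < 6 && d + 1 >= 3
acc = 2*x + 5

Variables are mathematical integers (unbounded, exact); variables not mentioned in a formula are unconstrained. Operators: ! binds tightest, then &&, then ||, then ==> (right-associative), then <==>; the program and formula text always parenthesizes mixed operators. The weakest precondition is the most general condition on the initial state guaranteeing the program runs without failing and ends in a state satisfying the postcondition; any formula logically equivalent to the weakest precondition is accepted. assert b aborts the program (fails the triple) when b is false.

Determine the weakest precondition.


Working backward. After the program, the postcondition acc + 3*pos + 2 == x + 1 must hold; in canonical form it is acc + 3*pos == x - 1.
Before acc := 2*x + 5: 3*pos + x == -6
Before assert x - 8 < 6 && d + 1 >= 3: x < 14 && d >= 2 && 3*pos + x == -6
Before d := 3*d - 8: x < 14 && 3*d >= 10 && 3*pos + x == -6
Before skip: x < 14 && 3*d >= 10 && 3*pos + x == -6
Before pos := d - 9: x < 14 && 3*d >= 10 && 3*d + x == 21
Answer: WP = x < 14 && 3*d >= 10 && 3*d + x == 21


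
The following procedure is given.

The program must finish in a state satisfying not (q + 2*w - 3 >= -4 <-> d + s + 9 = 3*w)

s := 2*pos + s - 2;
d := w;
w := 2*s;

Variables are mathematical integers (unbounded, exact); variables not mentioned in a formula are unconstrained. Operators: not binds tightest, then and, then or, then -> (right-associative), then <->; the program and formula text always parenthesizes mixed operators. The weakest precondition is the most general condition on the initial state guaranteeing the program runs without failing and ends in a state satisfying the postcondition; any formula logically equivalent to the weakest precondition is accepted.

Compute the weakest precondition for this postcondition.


Working backward. After the program, the postcondition not (q + 2*w - 3 >= -4 <-> d + s + 9 = 3*w) must hold; in canonical form it is not (q + 2*w >= -1 <-> d + s = 3*w - 9).
Before w := 2*s: not (q + 4*s >= -1 <-> d = 5*s - 9)
Before d := w: not (q + 4*s >= -1 <-> w = 5*s - 9)
Before s := 2*pos + s - 2: not (8*pos + q + 4*s >= 7 <-> w = 10*pos + 5*s - 19)
Answer: WP = not (8*pos + q + 4*s >= 7 <-> w = 10*pos + 5*s - 19)


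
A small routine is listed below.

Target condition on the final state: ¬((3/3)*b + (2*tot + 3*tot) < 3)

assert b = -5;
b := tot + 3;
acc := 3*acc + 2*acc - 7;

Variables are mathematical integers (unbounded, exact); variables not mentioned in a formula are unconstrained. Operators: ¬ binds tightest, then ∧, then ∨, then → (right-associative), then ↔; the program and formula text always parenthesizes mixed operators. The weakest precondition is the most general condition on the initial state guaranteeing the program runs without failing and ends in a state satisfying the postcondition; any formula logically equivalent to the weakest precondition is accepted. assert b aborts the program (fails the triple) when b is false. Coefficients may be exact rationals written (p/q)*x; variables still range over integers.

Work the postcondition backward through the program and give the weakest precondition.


Working backward. After the program, the postcondition ¬((3/3)*b + (2*tot + 3*tot) < 3) must hold; in canonical form it is ¬(b + 5*tot < 3).
Before acc := 3*acc + 2*acc - 7: ¬(b + 5*tot < 3)
Before b := tot + 3: ¬(6*tot < 0)
Before assert b = -5: b = -5 ∧ (¬(6*tot < 0))
Answer: WP = b = -5 ∧ (¬(6*tot < 0))


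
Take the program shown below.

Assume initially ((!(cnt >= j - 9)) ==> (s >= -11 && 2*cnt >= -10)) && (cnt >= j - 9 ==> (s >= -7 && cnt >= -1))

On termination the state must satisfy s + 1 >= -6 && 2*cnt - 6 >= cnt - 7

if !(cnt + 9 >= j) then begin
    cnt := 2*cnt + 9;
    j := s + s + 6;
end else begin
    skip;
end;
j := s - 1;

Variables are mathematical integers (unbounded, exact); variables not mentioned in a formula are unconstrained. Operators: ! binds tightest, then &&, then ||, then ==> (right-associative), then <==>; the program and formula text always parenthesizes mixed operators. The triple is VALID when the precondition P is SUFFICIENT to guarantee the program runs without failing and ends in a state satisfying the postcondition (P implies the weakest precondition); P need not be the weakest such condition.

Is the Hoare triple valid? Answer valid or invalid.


Working backward. After the program, the postcondition s + 1 >= -6 && 2*cnt - 6 >= cnt - 7 must hold; in canonical form it is s >= -7 && cnt >= -1.
Before j := s - 1: s >= -7 && cnt >= -1
Then branch requires s >= -7 && 2*cnt >= -10; else branch requires s >= -7 && cnt >= -1.
Before the if: ((!(cnt >= j - 9)) ==> (s >= -7 && 2*cnt >= -10)) && (cnt >= j - 9 ==> (s >= -7 && cnt >= -1))
The weakest precondition is ((!(cnt >= j - 9)) ==> (s >= -7 && 2*cnt >= -10)) && (cnt >= j - 9 ==> (s >= -7 && cnt >= -1)).
Check whether ((!(cnt >= j - 9)) ==> (s >= -11 && 2*cnt >= -10)) && (cnt >= j - 9 ==> (s >= -7 && cnt >= -1)) implies it.
Countermodel: at the initial state cnt = -5, j = 5, s = -11, the precondition holds but the weakest precondition fails.
Answer: invalid


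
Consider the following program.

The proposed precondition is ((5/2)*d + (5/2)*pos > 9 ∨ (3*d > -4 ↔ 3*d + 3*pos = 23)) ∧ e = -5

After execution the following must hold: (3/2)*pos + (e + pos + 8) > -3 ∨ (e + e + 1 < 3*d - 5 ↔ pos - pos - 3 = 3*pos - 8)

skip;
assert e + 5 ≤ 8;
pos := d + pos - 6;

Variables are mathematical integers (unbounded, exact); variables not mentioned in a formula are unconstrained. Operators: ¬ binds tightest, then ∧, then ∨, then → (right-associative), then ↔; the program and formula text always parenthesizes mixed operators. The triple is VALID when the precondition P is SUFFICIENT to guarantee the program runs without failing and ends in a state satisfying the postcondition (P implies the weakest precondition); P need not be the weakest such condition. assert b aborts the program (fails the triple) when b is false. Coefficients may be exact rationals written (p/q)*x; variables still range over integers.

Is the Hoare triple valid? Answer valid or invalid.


Working backward. After the program, the postcondition (3/2)*pos + (e + pos + 8) > -3 ∨ (e + e + 1 < 3*d - 5 ↔ pos - pos - 3 = 3*pos - 8) must hold; in canonical form it is e + (5/2)*pos > -11 ∨ (2*e < 3*d - 6 ↔ 3*pos = 5).
Before pos := d + pos - 6: (5/2)*d + e + (5/2)*pos > 4 ∨ (2*e < 3*d - 6 ↔ 3*d + 3*pos = 23)
Before assert e + 5 ≤ 8: e ≤ 3 ∧ ((5/2)*d + e + (5/2)*pos > 4 ∨ (2*e < 3*d - 6 ↔ 3*d + 3*pos = 23))
Before skip: e ≤ 3 ∧ ((5/2)*d + e + (5/2)*pos > 4 ∨ (2*e < 3*d - 6 ↔ 3*d + 3*pos = 23))
The weakest precondition is e ≤ 3 ∧ ((5/2)*d + e + (5/2)*pos > 4 ∨ (2*e < 3*d - 6 ↔ 3*d + 3*pos = 23)).
Check whether ((5/2)*d + (5/2)*pos > 9 ∨ (3*d > -4 ↔ 3*d + 3*pos = 23)) ∧ e = -5 implies it.
Every state satisfying the precondition satisfies the weakest precondition: the implication holds.
Answer: valid


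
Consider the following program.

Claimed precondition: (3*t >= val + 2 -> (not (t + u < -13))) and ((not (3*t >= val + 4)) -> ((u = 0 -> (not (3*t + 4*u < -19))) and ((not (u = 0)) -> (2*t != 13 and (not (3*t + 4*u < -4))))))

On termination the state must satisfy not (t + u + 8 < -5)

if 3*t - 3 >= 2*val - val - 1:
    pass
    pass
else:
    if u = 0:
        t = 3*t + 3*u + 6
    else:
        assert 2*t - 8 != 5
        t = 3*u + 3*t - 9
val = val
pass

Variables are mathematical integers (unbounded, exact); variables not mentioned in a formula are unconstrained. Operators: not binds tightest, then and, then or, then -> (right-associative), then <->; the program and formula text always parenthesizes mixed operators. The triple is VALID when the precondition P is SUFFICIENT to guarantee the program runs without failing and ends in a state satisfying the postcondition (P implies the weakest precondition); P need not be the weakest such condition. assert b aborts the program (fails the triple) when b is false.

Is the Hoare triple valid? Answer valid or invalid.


Working backward. After the program, the postcondition not (t + u + 8 < -5) must hold; in canonical form it is not (t + u < -13).
Before skip: not (t + u < -13)
Before val := val: not (t + u < -13)
Then branch requires not (t + u < -13); else branch requires (u = 0 -> (not (3*t + 4*u < -19))) and ((not (u = 0)) -> (2*t != 13 and (not (3*t + 4*u < -4)))).
Before the if: (3*t >= val + 2 -> (not (t + u < -13))) and ((not (3*t >= val + 2)) -> ((u = 0 -> (not (3*t + 4*u < -19))) and ((not (u = 0)) -> (2*t != 13 and (not (3*t + 4*u < -4))))))
The weakest precondition is (3*t >= val + 2 -> (not (t + u < -13))) and ((not (3*t >= val + 2)) -> ((u = 0 -> (not (3*t + 4*u < -19))) and ((not (u = 0)) -> (2*t != 13 and (not (3*t + 4*u < -4)))))).
Check whether (3*t >= val + 2 -> (not (t + u < -13))) and ((not (3*t >= val + 4)) -> ((u = 0 -> (not (3*t + 4*u < -19))) and ((not (u = 0)) -> (2*t != 13 and (not (3*t + 4*u < -4)))))) implies it.
Every state satisfying the precondition satisfies the weakest precondition: the implication holds.
Answer: valid


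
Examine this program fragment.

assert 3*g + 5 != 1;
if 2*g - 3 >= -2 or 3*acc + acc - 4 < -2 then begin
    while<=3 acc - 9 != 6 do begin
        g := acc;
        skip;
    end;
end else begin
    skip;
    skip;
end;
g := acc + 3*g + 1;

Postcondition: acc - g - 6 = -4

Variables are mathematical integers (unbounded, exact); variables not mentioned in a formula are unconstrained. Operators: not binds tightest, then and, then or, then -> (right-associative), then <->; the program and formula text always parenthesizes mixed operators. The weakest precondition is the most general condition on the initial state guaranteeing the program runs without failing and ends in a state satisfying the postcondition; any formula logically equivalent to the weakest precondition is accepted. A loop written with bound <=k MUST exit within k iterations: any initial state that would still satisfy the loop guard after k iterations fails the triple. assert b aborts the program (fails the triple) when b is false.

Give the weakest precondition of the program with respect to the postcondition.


Working backward. After the program, the postcondition acc - g - 6 = -4 must hold; in canonical form it is acc = g + 2.
Before g := acc + 3*g + 1: 3*g = -3
Then branch requires (acc != 15 -> ((acc != 15 -> ((acc != 15 -> ((not (acc != 15)) and 3*acc = -3)) and ((not (acc != 15)) -> 3*acc = -3))) and ((not (acc != 15)) -> 3*acc = -3))) and ((not (acc != 15)) -> 3*g = -3); else branch requires 3*g = -3.
Before the if: ((2*g >= 1 or 4*acc < 2) -> ((acc != 15 -> ((acc != 15 -> ((acc != 15 -> ((not (acc != 15)) and 3*acc = -3)) and ((not (acc != 15)) -> 3*acc = -3))) and ((not (acc != 15)) -> 3*acc = -3))) and ((not (acc != 15)) -> 3*g = -3))) and ((not (2*g >= 1 or 4*acc < 2)) -> 3*g = -3)
Before assert 3*g + 5 != 1: 3*g != -4 and ((2*g >= 1 or 4*acc < 2) -> ((acc != 15 -> ((acc != 15 -> ((acc != 15 -> ((not (acc != 15)) and 3*acc = -3)) and ((not (acc != 15)) -> 3*acc = -3))) and ((not (acc != 15)) -> 3*acc = -3))) and ((not (acc != 15)) -> 3*g = -3))) and ((not (2*g >= 1 or 4*acc < 2)) -> 3*g = -3)
Answer: WP = 3*g != -4 and ((2*g >= 1 or 4*acc < 2) -> ((acc != 15 -> ((acc != 15 -> ((acc != 15 -> ((not (acc != 15)) and 3*acc = -3)) and ((not (acc != 15)) -> 3*acc = -3))) and ((not (acc != 15)) -> 3*acc = -3))) and ((not (acc != 15)) -> 3*g = -3))) and ((not (2*g >= 1 or 4*acc < 2)) -> 3*g = -3)


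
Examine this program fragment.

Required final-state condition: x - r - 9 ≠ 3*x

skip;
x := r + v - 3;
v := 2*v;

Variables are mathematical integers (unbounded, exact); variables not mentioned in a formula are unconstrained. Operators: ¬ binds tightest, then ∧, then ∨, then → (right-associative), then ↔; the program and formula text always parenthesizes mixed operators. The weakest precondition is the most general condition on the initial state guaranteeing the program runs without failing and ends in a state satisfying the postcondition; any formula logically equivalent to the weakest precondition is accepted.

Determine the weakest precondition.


Working backward. After the program, the postcondition x - r - 9 ≠ 3*x must hold; in canonical form it is r + 2*x ≠ -9.
Before v := 2*v: r + 2*x ≠ -9
Before x := r + v - 3: 3*r + 2*v ≠ -3
Before skip: 3*r + 2*v ≠ -3
Answer: WP = 3*r + 2*v ≠ -3


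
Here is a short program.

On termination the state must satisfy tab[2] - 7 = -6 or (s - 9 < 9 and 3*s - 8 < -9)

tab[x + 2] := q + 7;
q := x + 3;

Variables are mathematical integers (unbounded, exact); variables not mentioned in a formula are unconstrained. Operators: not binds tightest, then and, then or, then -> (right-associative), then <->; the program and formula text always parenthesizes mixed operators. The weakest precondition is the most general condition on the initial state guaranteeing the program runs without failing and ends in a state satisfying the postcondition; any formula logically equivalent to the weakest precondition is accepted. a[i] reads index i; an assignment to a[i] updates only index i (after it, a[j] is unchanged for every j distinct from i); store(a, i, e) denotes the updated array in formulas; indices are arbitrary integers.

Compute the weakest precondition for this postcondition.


Working backward. After the program, the postcondition tab[2] - 7 = -6 or (s - 9 < 9 and 3*s - 8 < -9) must hold; in canonical form it is tab[2] = 1 or (s < 18 and 3*s < -1).
Before q := x + 3: tab[2] = 1 or (s < 18 and 3*s < -1)
Before tab[x + 2] := q + 7: store(tab, x + 2, q + 7)[2] = 1 or (s < 18 and 3*s < -1)
Answer: WP = store(tab, x + 2, q + 7)[2] = 1 or (s < 18 and 3*s < -1)


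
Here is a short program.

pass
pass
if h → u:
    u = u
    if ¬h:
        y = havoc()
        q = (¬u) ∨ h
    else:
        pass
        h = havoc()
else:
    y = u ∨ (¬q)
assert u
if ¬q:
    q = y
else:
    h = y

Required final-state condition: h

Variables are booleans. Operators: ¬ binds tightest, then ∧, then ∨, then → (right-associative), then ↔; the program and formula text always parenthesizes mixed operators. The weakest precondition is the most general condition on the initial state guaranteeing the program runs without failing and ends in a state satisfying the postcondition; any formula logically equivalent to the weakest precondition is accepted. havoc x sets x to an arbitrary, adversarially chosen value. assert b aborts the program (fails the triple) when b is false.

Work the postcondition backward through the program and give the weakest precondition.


Working backward. After the program, h must hold.
Then branch requires h; else branch requires y.
Before the if: ((¬q) → h) ∧ (q → y)
Before assert u: u ∧ ((¬q) → h) ∧ (q → y)
Then branch requires ((¬h) → (u ∧ ((¬((¬u) ∨ h)) → h) ∧ (¬((¬u) ∨ h)))) ∧ (h → (u ∧ (q → y) ∧ q)); else branch requires u ∧ ((¬q) → h) ∧ (q → (u ∨ (¬q))).
Before the if: ((h → u) → (((¬h) → (u ∧ ((¬((¬u) ∨ h)) → h) ∧ (¬((¬u) ∨ h)))) ∧ (h → (u ∧ (q → y) ∧ q)))) ∧ ((¬(h → u)) → (u ∧ ((¬q) → h) ∧ (q → (u ∨ (¬q)))))
Before skip: ((h → u) → (((¬h) → (u ∧ ((¬((¬u) ∨ h)) → h) ∧ (¬((¬u) ∨ h)))) ∧ (h → (u ∧ (q → y) ∧ q)))) ∧ ((¬(h → u)) → (u ∧ ((¬q) → h) ∧ (q → (u ∨ (¬q)))))
Before skip: ((h → u) → (((¬h) → (u ∧ ((¬((¬u) ∨ h)) → h) ∧ (¬((¬u) ∨ h)))) ∧ (h → (u ∧ (q → y) ∧ q)))) ∧ ((¬(h → u)) → (u ∧ ((¬q) → h) ∧ (q → (u ∨ (¬q)))))
Answer: WP = ((h → u) → (((¬h) → (u ∧ ((¬((¬u) ∨ h)) → h) ∧ (¬((¬u) ∨ h)))) ∧ (h → (u ∧ (q → y) ∧ q)))) ∧ ((¬(h → u)) → (u ∧ ((¬q) → h) ∧ (q → (u ∨ (¬q)))))


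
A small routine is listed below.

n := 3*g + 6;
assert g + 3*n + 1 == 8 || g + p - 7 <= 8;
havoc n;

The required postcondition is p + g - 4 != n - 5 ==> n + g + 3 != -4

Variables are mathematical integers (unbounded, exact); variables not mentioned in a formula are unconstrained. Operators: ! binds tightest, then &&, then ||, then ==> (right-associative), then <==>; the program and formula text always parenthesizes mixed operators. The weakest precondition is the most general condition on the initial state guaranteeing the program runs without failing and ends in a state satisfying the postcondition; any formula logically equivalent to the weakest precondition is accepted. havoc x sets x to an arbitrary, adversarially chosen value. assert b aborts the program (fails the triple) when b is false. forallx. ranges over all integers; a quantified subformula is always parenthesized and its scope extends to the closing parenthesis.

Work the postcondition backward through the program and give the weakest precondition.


Working backward. After the program, the postcondition p + g - 4 != n - 5 ==> n + g + 3 != -4 must hold; in canonical form it is g + p != n - 1 ==> g + n != -7.
Before havoc n: forall n_1. (g + p != n_1 - 1 ==> g + n_1 != -7)
Before assert g + 3*n + 1 == 8 || g + p - 7 <= 8: (g + 3*n == 7 || g + p <= 15) && (forall n_1. (g + p != n_1 - 1 ==> g + n_1 != -7))
Before n := 3*g + 6: (10*g == -11 || g + p <= 15) && (forall n_1. (g + p != n_1 - 1 ==> g + n_1 != -7))
Answer: WP = (10*g == -11 || g + p <= 15) && (forall n_1. (g + p != n_1 - 1 ==> g + n_1 != -7))


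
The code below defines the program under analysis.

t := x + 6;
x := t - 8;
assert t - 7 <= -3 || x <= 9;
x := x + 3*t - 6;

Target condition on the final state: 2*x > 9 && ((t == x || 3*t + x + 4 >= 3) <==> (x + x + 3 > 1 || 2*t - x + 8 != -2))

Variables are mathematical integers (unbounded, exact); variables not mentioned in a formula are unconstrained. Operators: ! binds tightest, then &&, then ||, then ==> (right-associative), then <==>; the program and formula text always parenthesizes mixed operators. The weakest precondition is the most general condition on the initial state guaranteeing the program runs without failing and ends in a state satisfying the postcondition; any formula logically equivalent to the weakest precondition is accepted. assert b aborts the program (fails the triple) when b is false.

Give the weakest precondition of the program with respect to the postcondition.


Working backward. After the program, the postcondition 2*x > 9 && ((t == x || 3*t + x + 4 >= 3) <==> (x + x + 3 > 1 || 2*t - x + 8 != -2)) must hold; in canonical form it is 2*x > 9 && ((t == x || 3*t + x >= -1) <==> (2*x > -2 || 2*t != x - 10)).
Before x := x + 3*t - 6: 6*t + 2*x > 21 && ((2*t + x == 6 || 6*t + x >= 5) <==> (6*t + 2*x > 10 || t + x != 16))
Before assert t - 7 <= -3 || x <= 9: (t <= 4 || x <= 9) && 6*t + 2*x > 21 && ((2*t + x == 6 || 6*t + x >= 5) <==> (6*t + 2*x > 10 || t + x != 16))
Before x := t - 8: (t <= 4 || t <= 17) && 8*t > 37 && ((3*t == 14 || 7*t >= 13) <==> (8*t > 26 || 2*t != 24))
Before t := x + 6: (x <= -2 || x <= 11) && 8*x > -11 && ((3*x == -4 || 7*x >= -29) <==> (8*x > -22 || 2*x != 12))
Answer: WP = (x <= -2 || x <= 11) && 8*x > -11 && ((3*x == -4 || 7*x >= -29) <==> (8*x > -22 || 2*x != 12))


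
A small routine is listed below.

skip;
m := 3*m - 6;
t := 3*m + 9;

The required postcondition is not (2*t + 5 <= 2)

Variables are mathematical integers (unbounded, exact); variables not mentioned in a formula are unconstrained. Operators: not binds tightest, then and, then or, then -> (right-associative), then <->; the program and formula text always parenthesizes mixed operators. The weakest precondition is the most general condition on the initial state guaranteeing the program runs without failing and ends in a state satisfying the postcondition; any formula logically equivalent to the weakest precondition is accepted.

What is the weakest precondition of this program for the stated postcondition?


Working backward. After the program, the postcondition not (2*t + 5 <= 2) must hold; in canonical form it is not (2*t <= -3).
Before t := 3*m + 9: not (6*m <= -21)
Before m := 3*m - 6: not (18*m <= 15)
Before skip: not (18*m <= 15)
Answer: WP = not (18*m <= 15)


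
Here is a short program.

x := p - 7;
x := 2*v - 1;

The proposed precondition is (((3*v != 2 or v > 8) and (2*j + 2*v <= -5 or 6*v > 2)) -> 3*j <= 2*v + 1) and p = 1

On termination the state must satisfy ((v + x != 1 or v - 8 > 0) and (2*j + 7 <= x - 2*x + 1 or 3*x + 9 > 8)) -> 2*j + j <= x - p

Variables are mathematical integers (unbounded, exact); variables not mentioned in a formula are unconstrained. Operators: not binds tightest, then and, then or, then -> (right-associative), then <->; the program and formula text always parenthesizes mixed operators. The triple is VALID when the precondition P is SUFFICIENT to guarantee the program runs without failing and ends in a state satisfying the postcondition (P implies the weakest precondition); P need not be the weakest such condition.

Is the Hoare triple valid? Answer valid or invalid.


Working backward. After the program, the postcondition ((v + x != 1 or v - 8 > 0) and (2*j + 7 <= x - 2*x + 1 or 3*x + 9 > 8)) -> 2*j + j <= x - p must hold; in canonical form it is ((v + x != 1 or v > 8) and (2*j + x <= -6 or 3*x > -1)) -> 3*j + p <= x.
Before x := 2*v - 1: ((3*v != 2 or v > 8) and (2*j + 2*v <= -5 or 6*v > 2)) -> 3*j + p <= 2*v - 1
Before x := p - 7: ((3*v != 2 or v > 8) and (2*j + 2*v <= -5 or 6*v > 2)) -> 3*j + p <= 2*v - 1
The weakest precondition is ((3*v != 2 or v > 8) and (2*j + 2*v <= -5 or 6*v > 2)) -> 3*j + p <= 2*v - 1.
Check whether (((3*v != 2 or v > 8) and (2*j + 2*v <= -5 or 6*v > 2)) -> 3*j <= 2*v + 1) and p = 1 implies it.
Countermodel: at the initial state j = 1, p = 1, v = 2, the precondition holds but the weakest precondition fails.
Answer: invalid


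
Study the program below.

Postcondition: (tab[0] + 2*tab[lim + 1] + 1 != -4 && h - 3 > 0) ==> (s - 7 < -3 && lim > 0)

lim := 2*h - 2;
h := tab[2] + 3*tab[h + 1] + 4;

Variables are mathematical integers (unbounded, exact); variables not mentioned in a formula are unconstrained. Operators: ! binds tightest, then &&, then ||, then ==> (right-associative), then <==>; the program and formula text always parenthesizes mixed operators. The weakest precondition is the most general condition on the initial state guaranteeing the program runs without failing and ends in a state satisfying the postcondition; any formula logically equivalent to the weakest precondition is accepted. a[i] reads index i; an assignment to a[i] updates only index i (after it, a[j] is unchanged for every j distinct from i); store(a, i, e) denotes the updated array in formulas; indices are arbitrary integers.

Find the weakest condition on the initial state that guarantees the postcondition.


Working backward. After the program, the postcondition (tab[0] + 2*tab[lim + 1] + 1 != -4 && h - 3 > 0) ==> (s - 7 < -3 && lim > 0) must hold; in canonical form it is (2*tab[lim + 1] + tab[0] != -5 && h > 3) ==> (s < 4 && lim > 0).
Before h := tab[2] + 3*tab[h + 1] + 4: (2*tab[lim + 1] + tab[0] != -5 && 3*tab[h + 1] + tab[2] > -1) ==> (s < 4 && lim > 0)
Before lim := 2*h - 2: (tab[0] + 2*tab[2*h - 1] != -5 && 3*tab[h + 1] + tab[2] > -1) ==> (s < 4 && 2*h > 2)
Answer: WP = (tab[0] + 2*tab[2*h - 1] != -5 && 3*tab[h + 1] + tab[2] > -1) ==> (s < 4 && 2*h > 2)


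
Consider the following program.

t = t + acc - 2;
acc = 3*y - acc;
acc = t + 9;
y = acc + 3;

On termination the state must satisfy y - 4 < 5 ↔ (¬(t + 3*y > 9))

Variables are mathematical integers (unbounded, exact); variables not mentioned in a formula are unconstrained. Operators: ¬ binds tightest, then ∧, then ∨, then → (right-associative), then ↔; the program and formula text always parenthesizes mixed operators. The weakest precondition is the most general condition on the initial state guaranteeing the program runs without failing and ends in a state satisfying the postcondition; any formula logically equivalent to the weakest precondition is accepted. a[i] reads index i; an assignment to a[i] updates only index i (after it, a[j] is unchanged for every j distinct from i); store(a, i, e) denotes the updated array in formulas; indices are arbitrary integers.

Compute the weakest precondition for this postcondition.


Working backward. After the program, the postcondition y - 4 < 5 ↔ (¬(t + 3*y > 9)) must hold; in canonical form it is y < 9 ↔ (¬(t + 3*y > 9)).
Before y := acc + 3: acc < 6 ↔ (¬(3*acc + t > 0))
Before acc := t + 9: t < -3 ↔ (¬(4*t > -27))
Before acc := 3*y - acc: t < -3 ↔ (¬(4*t > -27))
Before t := t + acc - 2: acc + t < -1 ↔ (¬(4*acc + 4*t > -19))
Answer: WP = acc + t < -1 ↔ (¬(4*acc + 4*t > -19))


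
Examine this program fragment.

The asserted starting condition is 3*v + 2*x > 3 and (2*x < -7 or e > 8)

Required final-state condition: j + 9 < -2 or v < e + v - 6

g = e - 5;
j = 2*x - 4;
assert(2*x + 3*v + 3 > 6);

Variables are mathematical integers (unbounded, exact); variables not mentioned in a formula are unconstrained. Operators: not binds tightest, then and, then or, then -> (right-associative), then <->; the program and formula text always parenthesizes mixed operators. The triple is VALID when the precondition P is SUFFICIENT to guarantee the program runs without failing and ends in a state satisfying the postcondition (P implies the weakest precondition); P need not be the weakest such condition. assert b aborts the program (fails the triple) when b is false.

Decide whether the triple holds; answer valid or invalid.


Working backward. After the program, the postcondition j + 9 < -2 or v < e + v - 6 must hold; in canonical form it is j < -11 or e > 6.
Before assert 2*x + 3*v + 3 > 6: 3*v + 2*x > 3 and (j < -11 or e > 6)
Before j := 2*x - 4: 3*v + 2*x > 3 and (2*x < -7 or e > 6)
Before g := e - 5: 3*v + 2*x > 3 and (2*x < -7 or e > 6)
The weakest precondition is 3*v + 2*x > 3 and (2*x < -7 or e > 6).
Check whether 3*v + 2*x > 3 and (2*x < -7 or e > 8) implies it.
Every state satisfying the precondition satisfies the weakest precondition: the implication holds.
Answer: valid


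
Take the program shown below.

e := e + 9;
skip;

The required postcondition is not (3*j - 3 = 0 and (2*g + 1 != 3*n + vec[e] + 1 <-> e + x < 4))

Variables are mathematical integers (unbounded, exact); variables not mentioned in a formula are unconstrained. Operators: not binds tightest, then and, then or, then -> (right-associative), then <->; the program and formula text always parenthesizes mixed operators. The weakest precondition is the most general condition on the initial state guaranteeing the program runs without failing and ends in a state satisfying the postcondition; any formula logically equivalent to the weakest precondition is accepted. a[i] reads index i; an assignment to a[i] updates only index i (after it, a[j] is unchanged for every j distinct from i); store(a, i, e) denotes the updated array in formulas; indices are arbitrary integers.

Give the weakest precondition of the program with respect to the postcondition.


Working backward. After the program, the postcondition not (3*j - 3 = 0 and (2*g + 1 != 3*n + vec[e] + 1 <-> e + x < 4)) must hold; in canonical form it is not (3*j = 3 and (2*g != vec[e] + 3*n <-> e + x < 4)).
Before skip: not (3*j = 3 and (2*g != vec[e] + 3*n <-> e + x < 4))
Before e := e + 9: not (3*j = 3 and (2*g != vec[e + 9] + 3*n <-> e + x < -5))
Answer: WP = not (3*j = 3 and (2*g != vec[e + 9] + 3*n <-> e + x < -5))


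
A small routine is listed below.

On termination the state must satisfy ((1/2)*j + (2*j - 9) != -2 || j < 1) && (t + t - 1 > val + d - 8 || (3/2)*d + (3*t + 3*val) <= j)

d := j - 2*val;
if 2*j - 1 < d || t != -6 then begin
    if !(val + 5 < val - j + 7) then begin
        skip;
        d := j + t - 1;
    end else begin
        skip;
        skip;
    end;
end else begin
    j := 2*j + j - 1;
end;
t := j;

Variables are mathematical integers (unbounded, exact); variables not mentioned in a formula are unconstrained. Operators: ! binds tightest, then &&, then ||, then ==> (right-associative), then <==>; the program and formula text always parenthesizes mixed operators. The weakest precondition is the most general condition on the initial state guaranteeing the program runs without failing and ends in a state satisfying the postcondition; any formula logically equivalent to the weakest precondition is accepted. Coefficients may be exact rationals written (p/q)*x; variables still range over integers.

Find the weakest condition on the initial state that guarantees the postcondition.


Working backward. After the program, the postcondition ((1/2)*j + (2*j - 9) != -2 || j < 1) && (t + t - 1 > val + d - 8 || (3/2)*d + (3*t + 3*val) <= j) must hold; in canonical form it is ((5/2)*j != 7 || j < 1) && (2*t > d + val - 7 || (3/2)*d + 3*t + 3*val <= j).
Before t := j: ((5/2)*j != 7 || j < 1) && (2*j > d + val - 7 || (3/2)*d + 2*j + 3*val <= 0)
Then branch requires ((!(j < 2)) ==> (((5/2)*j != 7 || j < 1) && (j > t + val - 8 || (7/2)*j + (3/2)*t + 3*val <= 3/2))) && (j < 2 ==> (((5/2)*j != 7 || j < 1) && (2*j > d + val - 7 || (3/2)*d + 2*j + 3*val <= 0))); else branch requires ((15/2)*j != 19/2 || 3*j < 2) && (6*j > d + val - 5 || (3/2)*d + 6*j + 3*val <= 2).
Before the if: ((2*j < d + 1 || t != -6) ==> (((!(j < 2)) ==> (((5/2)*j != 7 || j < 1) && (j > t + val - 8 || (7/2)*j + (3/2)*t + 3*val <= 3/2))) && (j < 2 ==> (((5/2)*j != 7 || j < 1) && (2*j > d + val - 7 || (3/2)*d + 2*j + 3*val <= 0))))) && ((!(2*j < d + 1 || t != -6)) ==> (((15/2)*j != 19/2 || 3*j < 2) && (6*j > d + val - 5 || (3/2)*d + 6*j + 3*val <= 2)))
Before d := j - 2*val: ((j + 2*val < 1 || t != -6) ==> (((!(j < 2)) ==> (((5/2)*j != 7 || j < 1) && (j > t + val - 8 || (7/2)*j + (3/2)*t + 3*val <= 3/2))) && (j < 2 ==> (((5/2)*j != 7 || j < 1) && (j + val > -7 || (7/2)*j <= 0))))) && ((!(j + 2*val < 1 || t != -6)) ==> (((15/2)*j != 19/2 || 3*j < 2) && (5*j + val > -5 || (15/2)*j <= 2)))
Answer: WP = ((j + 2*val < 1 || t != -6) ==> (((!(j < 2)) ==> (((5/2)*j != 7 || j < 1) && (j > t + val - 8 || (7/2)*j + (3/2)*t + 3*val <= 3/2))) && (j < 2 ==> (((5/2)*j != 7 || j < 1) && (j + val > -7 || (7/2)*j <= 0))))) && ((!(j + 2*val < 1 || t != -6)) ==> (((15/2)*j != 19/2 || 3*j < 2) && (5*j + val > -5 || (15/2)*j <= 2)))


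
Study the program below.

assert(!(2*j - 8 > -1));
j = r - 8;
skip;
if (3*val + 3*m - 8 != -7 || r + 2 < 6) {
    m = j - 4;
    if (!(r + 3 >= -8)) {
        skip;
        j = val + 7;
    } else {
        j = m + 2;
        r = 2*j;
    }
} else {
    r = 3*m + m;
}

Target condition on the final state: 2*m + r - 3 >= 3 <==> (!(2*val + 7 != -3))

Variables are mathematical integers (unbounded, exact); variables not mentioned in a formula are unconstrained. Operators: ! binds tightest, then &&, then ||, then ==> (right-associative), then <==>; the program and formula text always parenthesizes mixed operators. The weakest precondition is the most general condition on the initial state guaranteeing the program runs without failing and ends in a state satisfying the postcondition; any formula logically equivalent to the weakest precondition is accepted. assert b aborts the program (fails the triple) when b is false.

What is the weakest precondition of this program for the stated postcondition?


Working backward. After the program, the postcondition 2*m + r - 3 >= 3 <==> (!(2*val + 7 != -3)) must hold; in canonical form it is 2*m + r >= 6 <==> (!(2*val != -10)).
Then branch requires ((!(r >= -11)) ==> (2*j + r >= 14 <==> (!(2*val != -10)))) && (r >= -11 ==> (4*j >= 18 <==> (!(2*val != -10)))); else branch requires 6*m >= 6 <==> (!(2*val != -10)).
Before the if: ((3*m + 3*val != 1 || r < 4) ==> (((!(r >= -11)) ==> (2*j + r >= 14 <==> (!(2*val != -10)))) && (r >= -11 ==> (4*j >= 18 <==> (!(2*val != -10)))))) && ((!(3*m + 3*val != 1 || r < 4)) ==> (6*m >= 6 <==> (!(2*val != -10))))
Before skip: ((3*m + 3*val != 1 || r < 4) ==> (((!(r >= -11)) ==> (2*j + r >= 14 <==> (!(2*val != -10)))) && (r >= -11 ==> (4*j >= 18 <==> (!(2*val != -10)))))) && ((!(3*m + 3*val != 1 || r < 4)) ==> (6*m >= 6 <==> (!(2*val != -10))))
Before j := r - 8: ((3*m + 3*val != 1 || r < 4) ==> (((!(r >= -11)) ==> (3*r >= 30 <==> (!(2*val != -10)))) && (r >= -11 ==> (4*r >= 50 <==> (!(2*val != -10)))))) && ((!(3*m + 3*val != 1 || r < 4)) ==> (6*m >= 6 <==> (!(2*val != -10))))
Before assert !(2*j - 8 > -1): (!(2*j > 7)) && ((3*m + 3*val != 1 || r < 4) ==> (((!(r >= -11)) ==> (3*r >= 30 <==> (!(2*val != -10)))) && (r >= -11 ==> (4*r >= 50 <==> (!(2*val != -10)))))) && ((!(3*m + 3*val != 1 || r < 4)) ==> (6*m >= 6 <==> (!(2*val != -10))))
Answer: WP = (!(2*j > 7)) && ((3*m + 3*val != 1 || r < 4) ==> (((!(r >= -11)) ==> (3*r >= 30 <==> (!(2*val != -10)))) && (r >= -11 ==> (4*r >= 50 <==> (!(2*val != -10)))))) && ((!(3*m + 3*val != 1 || r < 4)) ==> (6*m >= 6 <==> (!(2*val != -10))))


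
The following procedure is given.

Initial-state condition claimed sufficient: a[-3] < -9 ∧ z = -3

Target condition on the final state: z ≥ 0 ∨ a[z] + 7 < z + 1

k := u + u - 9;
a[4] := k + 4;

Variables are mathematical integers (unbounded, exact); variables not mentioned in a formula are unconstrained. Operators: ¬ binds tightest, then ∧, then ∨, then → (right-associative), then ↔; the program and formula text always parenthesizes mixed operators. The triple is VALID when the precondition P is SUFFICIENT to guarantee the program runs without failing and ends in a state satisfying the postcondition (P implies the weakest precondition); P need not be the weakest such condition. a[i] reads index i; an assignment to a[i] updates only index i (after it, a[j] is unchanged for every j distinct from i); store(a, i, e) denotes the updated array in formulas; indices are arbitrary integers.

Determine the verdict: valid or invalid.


Working backward. After the program, the postcondition z ≥ 0 ∨ a[z] + 7 < z + 1 must hold; in canonical form it is z ≥ 0 ∨ a[z] < z - 6.
Before a[4] := k + 4: z ≥ 0 ∨ store(a, 4, k + 4)[z] < z - 6
Before k := u + u - 9: z ≥ 0 ∨ store(a, 4, 2*u - 5)[z] < z - 6
The weakest precondition is z ≥ 0 ∨ store(a, 4, 2*u - 5)[z] < z - 6.
Check whether a[-3] < -9 ∧ z = -3 implies it.
Every state satisfying the precondition satisfies the weakest precondition: the implication holds.
Answer: valid


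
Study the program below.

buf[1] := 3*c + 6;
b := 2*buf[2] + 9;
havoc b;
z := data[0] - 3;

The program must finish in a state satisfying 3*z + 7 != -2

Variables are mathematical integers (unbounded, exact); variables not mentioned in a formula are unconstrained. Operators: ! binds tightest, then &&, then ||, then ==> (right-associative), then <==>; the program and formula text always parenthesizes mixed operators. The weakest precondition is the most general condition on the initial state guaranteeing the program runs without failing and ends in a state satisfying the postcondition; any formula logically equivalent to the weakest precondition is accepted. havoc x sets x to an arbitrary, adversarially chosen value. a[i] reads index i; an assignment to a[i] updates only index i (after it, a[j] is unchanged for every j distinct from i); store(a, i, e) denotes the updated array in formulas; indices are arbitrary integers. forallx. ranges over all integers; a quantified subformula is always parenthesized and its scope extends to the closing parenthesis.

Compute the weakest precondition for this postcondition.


Working backward. After the program, the postcondition 3*z + 7 != -2 must hold; in canonical form it is 3*z != -9.
Before z := data[0] - 3: 3*data[0] != 0
Before havoc b: 3*data[0] != 0
Before b := 2*buf[2] + 9: 3*data[0] != 0
Before buf[1] := 3*c + 6: 3*data[0] != 0
Answer: WP = 3*data[0] != 0


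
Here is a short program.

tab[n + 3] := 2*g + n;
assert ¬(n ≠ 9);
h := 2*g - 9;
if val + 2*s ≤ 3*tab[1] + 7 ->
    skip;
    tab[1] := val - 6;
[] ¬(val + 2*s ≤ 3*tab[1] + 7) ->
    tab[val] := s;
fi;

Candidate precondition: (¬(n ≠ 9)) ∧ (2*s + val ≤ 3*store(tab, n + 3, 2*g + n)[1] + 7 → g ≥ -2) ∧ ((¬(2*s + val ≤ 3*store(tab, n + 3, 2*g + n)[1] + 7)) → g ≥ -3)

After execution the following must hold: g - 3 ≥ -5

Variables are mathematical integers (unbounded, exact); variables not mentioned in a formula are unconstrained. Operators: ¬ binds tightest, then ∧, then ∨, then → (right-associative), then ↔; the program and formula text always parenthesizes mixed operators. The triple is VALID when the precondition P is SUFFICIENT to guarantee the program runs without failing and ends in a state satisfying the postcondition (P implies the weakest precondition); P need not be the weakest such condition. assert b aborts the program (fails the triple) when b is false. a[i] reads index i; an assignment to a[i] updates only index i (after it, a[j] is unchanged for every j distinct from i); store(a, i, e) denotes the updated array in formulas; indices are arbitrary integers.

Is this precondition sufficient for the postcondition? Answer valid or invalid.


Working backward. After the program, the postcondition g - 3 ≥ -5 must hold; in canonical form it is g ≥ -2.
Then branch requires g ≥ -2; else branch requires g ≥ -2.
Before the if: (2*s + val ≤ 3*tab[1] + 7 → g ≥ -2) ∧ ((¬(2*s + val ≤ 3*tab[1] + 7)) → g ≥ -2)
Before h := 2*g - 9: (2*s + val ≤ 3*tab[1] + 7 → g ≥ -2) ∧ ((¬(2*s + val ≤ 3*tab[1] + 7)) → g ≥ -2)
Before assert ¬(n ≠ 9): (¬(n ≠ 9)) ∧ (2*s + val ≤ 3*tab[1] + 7 → g ≥ -2) ∧ ((¬(2*s + val ≤ 3*tab[1] + 7)) → g ≥ -2)
Before tab[n + 3] := 2*g + n: (¬(n ≠ 9)) ∧ (2*s + val ≤ 3*store(tab, n + 3, 2*g + n)[1] + 7 → g ≥ -2) ∧ ((¬(2*s + val ≤ 3*store(tab, n + 3, 2*g + n)[1] + 7)) → g ≥ -2)
The weakest precondition is (¬(n ≠ 9)) ∧ (2*s + val ≤ 3*store(tab, n + 3, 2*g + n)[1] + 7 → g ≥ -2) ∧ ((¬(2*s + val ≤ 3*store(tab, n + 3, 2*g + n)[1] + 7)) → g ≥ -2).
Check whether (¬(n ≠ 9)) ∧ (2*s + val ≤ 3*store(tab, n + 3, 2*g + n)[1] + 7 → g ≥ -2) ∧ ((¬(2*s + val ≤ 3*store(tab, n + 3, 2*g + n)[1] + 7)) → g ≥ -3) implies it.
Countermodel: at the initial state g = -3, n = 9, s = 0, tab = {[1] = 0, [12] = 0, elsewhere 0}, val = 8, the precondition holds but the weakest precondition fails.
Answer: invalid
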